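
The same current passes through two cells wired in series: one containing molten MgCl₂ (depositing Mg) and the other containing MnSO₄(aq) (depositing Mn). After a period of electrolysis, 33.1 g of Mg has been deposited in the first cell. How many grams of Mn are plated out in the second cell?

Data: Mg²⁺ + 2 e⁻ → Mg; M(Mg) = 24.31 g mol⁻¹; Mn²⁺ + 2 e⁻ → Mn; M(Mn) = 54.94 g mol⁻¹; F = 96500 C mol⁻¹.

n(Mg) = 33.1 / 24.31 = 1.362 mol.
Since Mg²⁺ + 2 e⁻ → Mg, n(e⁻) passed = 2 × 1.362 = 2.723 mol.
Cells in series carry the same charge, so the same 2.723 mol of electrons passes through cell 2.
Mn²⁺ + 2 e⁻ → Mn, so n(Mn) = 2.723 / 2 = 1.362 mol.
m(Mn) = 1.362 × 54.94 = 74.8 g.

74.8 g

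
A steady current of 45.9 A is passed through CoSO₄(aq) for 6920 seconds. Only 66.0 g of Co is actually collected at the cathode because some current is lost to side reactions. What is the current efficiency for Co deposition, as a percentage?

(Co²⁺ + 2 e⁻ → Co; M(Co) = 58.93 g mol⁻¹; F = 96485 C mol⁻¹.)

Q = I·t = 45.90 × 6920.0 = 317600 C; n(e⁻) = 317600/96485 = 3.292 mol.
Theoretical n(Co) = n(e⁻)/2 = 1.646 mol, i.e. m_theo = 1.646 × 58.93 = 97.00 g.
Efficiency = m_actual / m_theo = 66.0 / 97.00 = 68.0 %.

68.0 %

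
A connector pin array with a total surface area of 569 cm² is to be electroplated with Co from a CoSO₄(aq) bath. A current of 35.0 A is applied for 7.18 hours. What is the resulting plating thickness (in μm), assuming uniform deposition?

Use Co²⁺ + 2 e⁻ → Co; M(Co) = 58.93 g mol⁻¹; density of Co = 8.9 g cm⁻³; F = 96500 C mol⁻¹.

Q = I·t = 35.00 × 25848 = 904700 C; n(e⁻) = 9.375 mol.
n(Co) = n(e⁻)/2 = 4.687 mol, so m = 4.687 × 58.93 = 276.2 g.
Volume = m/ρ = 276.2 / 8.9 = 31.04 cm³.
Thickness = V/A = 31.04 / 569 = 0.0545 cm = 545 μm.

545 μm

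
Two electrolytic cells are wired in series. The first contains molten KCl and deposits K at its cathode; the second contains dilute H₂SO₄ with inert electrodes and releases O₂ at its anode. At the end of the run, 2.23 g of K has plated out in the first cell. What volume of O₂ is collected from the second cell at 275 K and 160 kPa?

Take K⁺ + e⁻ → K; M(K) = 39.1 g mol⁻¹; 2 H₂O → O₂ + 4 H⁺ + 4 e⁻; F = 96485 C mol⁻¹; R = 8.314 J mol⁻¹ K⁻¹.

n(K) = 2.23 / 39.1 = 0.05703 mol, so n(e⁻) = 1 × 0.05703 = 0.05703 mol.
The cells are in series, so the same 0.05703 mol of electrons passes through the second cell.
2 H₂O → O₂ + 4 H⁺ + 4 e⁻ — 4 mol e⁻ per mol O₂, so n(O₂) = 0.05703/4 = 0.01426 mol.
V = nRT/P = (0.01426 × 8.314 × 275) / (160 × 10³) = 2.04 × 10⁻⁴ m³ = 0.204 L.

0.204 L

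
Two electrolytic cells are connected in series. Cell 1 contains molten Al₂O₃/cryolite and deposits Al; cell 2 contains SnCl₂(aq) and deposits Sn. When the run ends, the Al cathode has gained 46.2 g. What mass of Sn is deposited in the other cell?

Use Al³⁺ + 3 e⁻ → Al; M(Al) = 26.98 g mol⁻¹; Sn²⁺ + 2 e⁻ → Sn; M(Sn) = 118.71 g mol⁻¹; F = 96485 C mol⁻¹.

305 g

n(Al) = 46.2 / 26.98 = 1.712 mol.
Since Al³⁺ + 3 e⁻ → Al, n(e⁻) passed = 3 × 1.712 = 5.137 mol.
Cells in series carry the same charge, so the same 5.137 mol of electrons passes through cell 2.
Sn²⁺ + 2 e⁻ → Sn, so n(Sn) = 5.137 / 2 = 2.569 mol.
m(Sn) = 2.569 × 118.71 = 305 g.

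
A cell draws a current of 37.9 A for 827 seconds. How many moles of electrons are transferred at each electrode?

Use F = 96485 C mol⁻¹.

0.325 mol

Q = I·t = 37.90 A × 827.00 s = 31340 C.
n(e⁻) = Q/F = 31340 / 96485 = 0.325 mol.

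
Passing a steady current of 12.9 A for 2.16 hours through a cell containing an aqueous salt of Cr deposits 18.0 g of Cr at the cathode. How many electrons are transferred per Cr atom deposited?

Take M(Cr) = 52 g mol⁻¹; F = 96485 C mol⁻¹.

3

Q = I·t = 12.90 A × 7776.0 s = 100300 C, so n(e⁻) = 100300/96485 = 1.040 mol.
n(Cr) deposited = 18.0 / 52 = 0.3462 mol.
Electrons per atom = n(e⁻)/n(Cr) = 1.040 / 0.3462 = 3.00 ≈ 3, so the ion is Cr³⁺.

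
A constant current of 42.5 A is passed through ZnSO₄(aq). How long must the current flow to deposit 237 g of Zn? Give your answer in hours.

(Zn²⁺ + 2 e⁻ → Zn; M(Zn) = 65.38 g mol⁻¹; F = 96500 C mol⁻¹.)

4.57 h

n(Zn) = m/M = 237 / 65.38 = 3.625 mol.
Each Zn atom requires 2 electrons, so n(e⁻) = 2 × 3.625 = 7.250 mol.
Q = n(e⁻)·F = 7.250 × 96500 = 699600 C.
t = Q/I = 699600 / 42.50 A = 16460 s = 4.57 h.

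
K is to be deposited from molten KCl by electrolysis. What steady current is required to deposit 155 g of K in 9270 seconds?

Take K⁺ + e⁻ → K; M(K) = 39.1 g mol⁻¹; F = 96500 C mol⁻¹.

n(K) = 155 / 39.1 = 3.964 mol.
n(e⁻) = 1 × 3.964 = 3.964 mol.
Q = n(e⁻)·F = 3.964 × 96500 = 382500 C.
I = Q/t = 382500 / 9270.0 s = 41.3 A.

41.3 A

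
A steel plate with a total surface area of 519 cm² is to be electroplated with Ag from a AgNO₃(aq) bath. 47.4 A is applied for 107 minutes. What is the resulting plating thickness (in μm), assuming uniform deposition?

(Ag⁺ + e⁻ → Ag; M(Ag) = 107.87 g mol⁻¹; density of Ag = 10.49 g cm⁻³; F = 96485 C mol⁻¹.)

625 μm

Q = I·t = 47.40 × 6420.0 = 304300 C; n(e⁻) = 3.154 mol.
n(Ag) = n(e⁻)/1 = 3.154 mol, so m = 3.154 × 107.87 = 340.2 g.
Volume = m/ρ = 340.2 / 10.49 = 32.43 cm³.
Thickness = V/A = 32.43 / 519 = 0.0625 cm = 625 μm.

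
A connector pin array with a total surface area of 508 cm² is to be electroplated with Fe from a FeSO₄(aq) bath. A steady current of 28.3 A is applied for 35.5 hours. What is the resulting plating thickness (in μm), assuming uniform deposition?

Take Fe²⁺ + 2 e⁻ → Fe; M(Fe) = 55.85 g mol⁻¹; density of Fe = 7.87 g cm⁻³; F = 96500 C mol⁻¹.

Q = I·t = 28.30 × 127800 = 3617000 C; n(e⁻) = 37.48 mol.
n(Fe) = n(e⁻)/2 = 18.74 mol, so m = 18.74 × 55.85 = 1047 g.
Volume = m/ρ = 1047 / 7.87 = 133.0 cm³.
Thickness = V/A = 133.0 / 508 = 0.262 cm = 2620 μm.

2620 μm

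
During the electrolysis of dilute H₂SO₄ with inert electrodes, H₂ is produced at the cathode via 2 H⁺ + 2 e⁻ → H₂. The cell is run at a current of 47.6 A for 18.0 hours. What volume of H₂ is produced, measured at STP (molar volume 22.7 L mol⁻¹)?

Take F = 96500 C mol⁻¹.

363 L

Q = I·t = 47.60 A × 64800 s = 3084000 C.
n(e⁻) = Q/F = 3084000 / 96500 = 31.96 mol.
2 electrons are transferred per H₂ molecule, so n(H₂) = 31.96 / 2 = 15.98 mol.
V = n × V_m = 15.98 × 22.7 = 363 L.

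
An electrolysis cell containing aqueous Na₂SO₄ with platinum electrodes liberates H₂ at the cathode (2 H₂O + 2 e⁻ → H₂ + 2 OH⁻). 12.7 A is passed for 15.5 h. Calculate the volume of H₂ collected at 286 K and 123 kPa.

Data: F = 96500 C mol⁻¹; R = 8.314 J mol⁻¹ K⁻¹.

Q = I·t = 12.70 A × 55800 s = 708700 C.
n(e⁻) = Q/F = 708700 / 96500 = 7.344 mol.
2 electrons are transferred per H₂ molecule, so n(H₂) = 7.344 / 2 = 3.672 mol.
V = nRT/P = (3.672 × 8.314 × 286) / (123 × 10³ Pa) = 0.0710 m³ = 71.0 L.

71.0 L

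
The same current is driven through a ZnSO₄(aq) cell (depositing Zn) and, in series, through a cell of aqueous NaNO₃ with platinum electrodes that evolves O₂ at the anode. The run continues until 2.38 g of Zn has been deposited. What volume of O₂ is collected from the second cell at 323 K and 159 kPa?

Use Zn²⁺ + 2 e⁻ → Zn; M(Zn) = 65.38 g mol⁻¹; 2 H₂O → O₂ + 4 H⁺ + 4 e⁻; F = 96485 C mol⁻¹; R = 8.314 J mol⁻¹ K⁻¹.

0.307 L

n(Zn) = 2.38 / 65.38 = 0.03640 mol, so n(e⁻) = 2 × 0.03640 = 0.07281 mol.
The cells are in series, so the same 0.07281 mol of electrons passes through the second cell.
2 H₂O → O₂ + 4 H⁺ + 4 e⁻ — 4 mol e⁻ per mol O₂, so n(O₂) = 0.07281/4 = 0.01820 mol.
V = nRT/P = (0.01820 × 8.314 × 323) / (159 × 10³) = 3.07 × 10⁻⁴ m³ = 0.307 L.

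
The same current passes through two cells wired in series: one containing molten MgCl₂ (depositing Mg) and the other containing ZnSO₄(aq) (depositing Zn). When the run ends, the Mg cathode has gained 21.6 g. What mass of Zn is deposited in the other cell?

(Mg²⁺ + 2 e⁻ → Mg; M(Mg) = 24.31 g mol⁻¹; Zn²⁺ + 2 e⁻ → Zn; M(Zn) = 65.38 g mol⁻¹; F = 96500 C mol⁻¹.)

58.1 g

n(Mg) = 21.6 / 24.31 = 0.8885 mol.
Since Mg²⁺ + 2 e⁻ → Mg, n(e⁻) passed = 2 × 0.8885 = 1.777 mol.
Cells in series carry the same charge, so the same 1.777 mol of electrons passes through cell 2.
Zn²⁺ + 2 e⁻ → Zn, so n(Zn) = 1.777 / 2 = 0.8885 mol.
m(Zn) = 0.8885 × 65.38 = 58.1 g.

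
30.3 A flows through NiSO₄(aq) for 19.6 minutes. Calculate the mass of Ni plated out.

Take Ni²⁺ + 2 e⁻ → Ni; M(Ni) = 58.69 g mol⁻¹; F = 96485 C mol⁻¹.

10.8 g

Q = I·t = 30.30 A × 1176.0 s = 35630 C.
n(e⁻) = Q/F = 35630 / 96485 = 0.3693 mol.
Ni²⁺ + 2 e⁻ → Ni, so n(Ni) = n(e⁻)/2 = 0.1847 mol.
m = n·M = 0.1847 × 58.69 = 10.8 g.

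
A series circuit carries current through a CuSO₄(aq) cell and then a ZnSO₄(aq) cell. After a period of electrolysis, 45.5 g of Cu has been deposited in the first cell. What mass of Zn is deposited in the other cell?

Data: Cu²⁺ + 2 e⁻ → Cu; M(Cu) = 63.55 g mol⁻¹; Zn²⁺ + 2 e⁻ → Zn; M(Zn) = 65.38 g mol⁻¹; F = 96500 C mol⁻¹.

n(Cu) = 45.5 / 63.55 = 0.7160 mol.
Since Cu²⁺ + 2 e⁻ → Cu, n(e⁻) passed = 2 × 0.7160 = 1.432 mol.
Cells in series carry the same charge, so the same 1.432 mol of electrons passes through cell 2.
Zn²⁺ + 2 e⁻ → Zn, so n(Zn) = 1.432 / 2 = 0.7160 mol.
m(Zn) = 0.7160 × 65.38 = 46.8 g.

46.8 g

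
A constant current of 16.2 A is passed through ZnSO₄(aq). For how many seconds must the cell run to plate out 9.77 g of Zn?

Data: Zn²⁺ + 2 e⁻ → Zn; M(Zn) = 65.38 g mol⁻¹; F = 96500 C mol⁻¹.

1780 s

n(Zn) = m/M = 9.77 / 65.38 = 0.1494 mol.
Each Zn atom requires 2 electrons, so n(e⁻) = 2 × 0.1494 = 0.2989 mol.
Q = n(e⁻)·F = 0.2989 × 96500 = 28840 C.
t = Q/I = 28840 / 16.20 A = 1780 s.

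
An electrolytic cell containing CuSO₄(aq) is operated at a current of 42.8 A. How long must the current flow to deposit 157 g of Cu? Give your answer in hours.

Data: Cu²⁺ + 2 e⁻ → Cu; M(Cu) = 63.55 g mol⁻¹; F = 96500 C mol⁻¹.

3.09 h

n(Cu) = m/M = 157 / 63.55 = 2.470 mol.
Each Cu atom requires 2 electrons, so n(e⁻) = 2 × 2.470 = 4.941 mol.
Q = n(e⁻)·F = 4.941 × 96500 = 476800 C.
t = Q/I = 476800 / 42.80 A = 11140 s = 3.09 h.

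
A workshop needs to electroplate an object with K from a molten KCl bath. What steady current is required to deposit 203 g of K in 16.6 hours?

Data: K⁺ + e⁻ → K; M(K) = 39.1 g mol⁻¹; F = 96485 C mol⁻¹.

n(K) = 203 / 39.1 = 5.192 mol.
n(e⁻) = 1 × 5.192 = 5.192 mol.
Q = n(e⁻)·F = 5.192 × 96485 = 500900 C.
I = Q/t = 500900 / 59760 s = 8.38 A.

8.38 A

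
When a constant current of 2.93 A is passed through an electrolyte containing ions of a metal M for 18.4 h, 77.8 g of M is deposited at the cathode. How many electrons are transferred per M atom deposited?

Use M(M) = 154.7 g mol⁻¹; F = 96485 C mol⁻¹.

Q = I·t = 2.930 A × 66240 s = 194100 C, so n(e⁻) = 194100/96485 = 2.012 mol.
n(M) deposited = 77.8 / 154.7 = 0.5029 mol.
Electrons per atom = n(e⁻)/n(M) = 2.012 / 0.5029 = 4.00 ≈ 4, so the ion is M⁴⁺.

4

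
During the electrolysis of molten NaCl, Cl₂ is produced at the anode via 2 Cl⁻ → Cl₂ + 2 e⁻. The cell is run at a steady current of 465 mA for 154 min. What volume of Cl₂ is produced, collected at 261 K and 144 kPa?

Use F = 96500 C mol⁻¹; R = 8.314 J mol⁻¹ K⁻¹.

Q = I·t = 0.4650 A × 9240.0 s = 4297 C.
n(e⁻) = Q/F = 4297 / 96500 = 0.04452 mol.
2 electrons are transferred per Cl₂ molecule, so n(Cl₂) = 0.04452 / 2 = 0.02226 mol.
V = nRT/P = (0.02226 × 8.314 × 261) / (144 × 10³ Pa) = 3.35 × 10⁻⁴ m³ = 0.335 L.

0.335 L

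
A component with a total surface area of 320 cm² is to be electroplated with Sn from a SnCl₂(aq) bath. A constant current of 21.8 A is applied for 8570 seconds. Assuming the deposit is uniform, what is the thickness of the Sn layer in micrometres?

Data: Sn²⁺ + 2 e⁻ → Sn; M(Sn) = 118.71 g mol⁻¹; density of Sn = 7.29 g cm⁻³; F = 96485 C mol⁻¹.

493 μm

Q = I·t = 21.80 × 8570.0 = 186800 C; n(e⁻) = 1.936 mol.
n(Sn) = n(e⁻)/2 = 0.9682 mol, so m = 0.9682 × 118.71 = 114.9 g.
Volume = m/ρ = 114.9 / 7.29 = 15.77 cm³.
Thickness = V/A = 15.77 / 320 = 0.0493 cm = 493 μm.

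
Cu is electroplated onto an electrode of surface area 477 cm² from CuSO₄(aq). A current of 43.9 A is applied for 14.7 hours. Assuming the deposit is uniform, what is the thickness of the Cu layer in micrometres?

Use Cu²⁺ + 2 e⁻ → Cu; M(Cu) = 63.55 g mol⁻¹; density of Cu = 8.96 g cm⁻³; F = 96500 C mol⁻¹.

1790 μm

Q = I·t = 43.90 × 52920 = 2323000 C; n(e⁻) = 24.07 mol.
n(Cu) = n(e⁻)/2 = 12.04 mol, so m = 12.04 × 63.55 = 765.0 g.
Volume = m/ρ = 765.0 / 8.96 = 85.38 cm³.
Thickness = V/A = 85.38 / 477 = 0.179 cm = 1790 μm.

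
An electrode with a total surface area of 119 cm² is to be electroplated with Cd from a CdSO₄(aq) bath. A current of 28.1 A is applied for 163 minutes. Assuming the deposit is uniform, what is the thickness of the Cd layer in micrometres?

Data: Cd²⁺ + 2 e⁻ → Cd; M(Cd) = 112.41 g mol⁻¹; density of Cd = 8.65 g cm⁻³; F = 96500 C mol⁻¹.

Q = I·t = 28.10 × 9780.0 = 274800 C; n(e⁻) = 2.848 mol.
n(Cd) = n(e⁻)/2 = 1.424 mol, so m = 1.424 × 112.41 = 160.1 g.
Volume = m/ρ = 160.1 / 8.65 = 18.50 cm³.
Thickness = V/A = 18.50 / 119 = 0.155 cm = 1550 μm.

1550 μm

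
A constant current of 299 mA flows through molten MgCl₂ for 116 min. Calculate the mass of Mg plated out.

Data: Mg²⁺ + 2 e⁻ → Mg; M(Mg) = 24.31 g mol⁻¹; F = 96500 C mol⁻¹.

0.262 g

Q = I·t = 0.2990 A × 6960.0 s = 2081 C.
n(e⁻) = Q/F = 2081 / 96500 = 0.02157 mol.
Mg²⁺ + 2 e⁻ → Mg, so n(Mg) = n(e⁻)/2 = 0.01078 mol.
m = n·M = 0.01078 × 24.31 = 0.262 g.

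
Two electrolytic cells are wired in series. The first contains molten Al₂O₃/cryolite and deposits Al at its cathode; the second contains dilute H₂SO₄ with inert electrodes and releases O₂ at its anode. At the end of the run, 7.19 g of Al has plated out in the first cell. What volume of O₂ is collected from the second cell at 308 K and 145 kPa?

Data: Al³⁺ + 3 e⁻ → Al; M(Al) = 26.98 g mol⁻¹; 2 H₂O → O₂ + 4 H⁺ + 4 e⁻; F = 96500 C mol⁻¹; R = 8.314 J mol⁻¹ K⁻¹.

n(Al) = 7.19 / 26.98 = 0.2665 mol, so n(e⁻) = 3 × 0.2665 = 0.7995 mol.
The cells are in series, so the same 0.7995 mol of electrons passes through the second cell.
2 H₂O → O₂ + 4 H⁺ + 4 e⁻ — 4 mol e⁻ per mol O₂, so n(O₂) = 0.7995/4 = 0.1999 mol.
V = nRT/P = (0.1999 × 8.314 × 308) / (145 × 10³) = 0.00353 m³ = 3.53 L.

3.53 L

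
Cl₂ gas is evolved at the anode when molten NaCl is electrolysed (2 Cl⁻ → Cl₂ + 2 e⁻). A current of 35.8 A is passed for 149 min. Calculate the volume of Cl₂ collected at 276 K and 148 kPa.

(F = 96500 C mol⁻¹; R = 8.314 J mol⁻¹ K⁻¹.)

25.7 L

Q = I·t = 35.80 A × 8940.0 s = 320100 C.
n(e⁻) = Q/F = 320100 / 96500 = 3.317 mol.
2 electrons are transferred per Cl₂ molecule, so n(Cl₂) = 3.317 / 2 = 1.658 mol.
V = nRT/P = (1.658 × 8.314 × 276) / (148 × 10³ Pa) = 0.0257 m³ = 25.7 L.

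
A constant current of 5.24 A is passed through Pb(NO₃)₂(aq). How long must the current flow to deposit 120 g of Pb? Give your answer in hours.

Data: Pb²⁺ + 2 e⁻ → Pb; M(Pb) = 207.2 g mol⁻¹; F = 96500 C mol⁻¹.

n(Pb) = m/M = 120 / 207.2 = 0.5792 mol.
Each Pb atom requires 2 electrons, so n(e⁻) = 2 × 0.5792 = 1.158 mol.
Q = n(e⁻)·F = 1.158 × 96500 = 111800 C.
t = Q/I = 111800 / 5.240 A = 21330 s = 5.93 h.

5.93 h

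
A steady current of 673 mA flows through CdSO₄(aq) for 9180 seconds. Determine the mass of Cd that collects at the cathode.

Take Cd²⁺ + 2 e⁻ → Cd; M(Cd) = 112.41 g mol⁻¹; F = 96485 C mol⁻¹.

Q = I·t = 0.6730 A × 9180.0 s = 6178 C.
n(e⁻) = Q/F = 6178 / 96485 = 0.06403 mol.
Cd²⁺ + 2 e⁻ → Cd, so n(Cd) = n(e⁻)/2 = 0.03202 mol.
m = n·M = 0.03202 × 112.41 = 3.60 g.

3.60 g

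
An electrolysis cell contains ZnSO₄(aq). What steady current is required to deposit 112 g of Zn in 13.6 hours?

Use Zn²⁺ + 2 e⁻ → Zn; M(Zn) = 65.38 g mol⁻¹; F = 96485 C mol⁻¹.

6.75 A

n(Zn) = 112 / 65.38 = 1.713 mol.
n(e⁻) = 2 × 1.713 = 3.426 mol.
Q = n(e⁻)·F = 3.426 × 96485 = 330600 C.
I = Q/t = 330600 / 48960 s = 6.75 A.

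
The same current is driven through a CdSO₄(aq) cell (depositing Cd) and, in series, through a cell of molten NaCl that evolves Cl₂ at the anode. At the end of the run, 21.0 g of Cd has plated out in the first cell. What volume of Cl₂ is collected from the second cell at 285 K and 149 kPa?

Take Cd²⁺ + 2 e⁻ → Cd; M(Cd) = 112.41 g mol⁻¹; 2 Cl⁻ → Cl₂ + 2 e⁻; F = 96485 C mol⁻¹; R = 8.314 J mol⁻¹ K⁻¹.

2.97 L

n(Cd) = 21.0 / 112.41 = 0.1868 mol, so n(e⁻) = 2 × 0.1868 = 0.3736 mol.
The cells are in series, so the same 0.3736 mol of electrons passes through the second cell.
2 Cl⁻ → Cl₂ + 2 e⁻ — 2 mol e⁻ per mol Cl₂, so n(Cl₂) = 0.3736/2 = 0.1868 mol.
V = nRT/P = (0.1868 × 8.314 × 285) / (149 × 10³) = 0.00297 m³ = 2.97 L.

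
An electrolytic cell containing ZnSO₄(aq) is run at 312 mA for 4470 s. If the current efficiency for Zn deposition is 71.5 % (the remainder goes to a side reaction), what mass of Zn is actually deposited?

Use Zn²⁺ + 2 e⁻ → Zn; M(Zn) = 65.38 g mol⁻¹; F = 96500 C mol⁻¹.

0.338 g

Q = I·t = 0.3120 × 4470.0 = 1395 C.
n(e⁻) = 1395/96500 = 0.01445 mol; theoretically n(Zn) = 0.01445/2 = 0.007226 mol, m_theo = 0.4724 g.
At 71.5 % efficiency, m_actual = 0.715 × 0.4724 = 0.338 g.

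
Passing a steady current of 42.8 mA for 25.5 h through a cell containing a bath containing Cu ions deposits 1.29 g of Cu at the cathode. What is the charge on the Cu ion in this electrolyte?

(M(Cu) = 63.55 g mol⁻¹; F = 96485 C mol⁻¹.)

Q = I·t = 0.04280 A × 91800 s = 3929 C, so n(e⁻) = 3929/96485 = 0.04072 mol.
n(Cu) deposited = 1.29 / 63.55 = 0.02030 mol.
Electrons per atom = n(e⁻)/n(Cu) = 0.04072 / 0.02030 = 2.01 ≈ 2, so the ion is Cu²⁺.

+2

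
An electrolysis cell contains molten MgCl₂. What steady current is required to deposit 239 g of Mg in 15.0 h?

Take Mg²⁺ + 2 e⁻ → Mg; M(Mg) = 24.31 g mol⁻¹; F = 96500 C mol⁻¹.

35.1 A

n(Mg) = 239 / 24.31 = 9.831 mol.
n(e⁻) = 2 × 9.831 = 19.66 mol.
Q = n(e⁻)·F = 19.66 × 96500 = 1897000 C.
I = Q/t = 1897000 / 54000 s = 35.1 A.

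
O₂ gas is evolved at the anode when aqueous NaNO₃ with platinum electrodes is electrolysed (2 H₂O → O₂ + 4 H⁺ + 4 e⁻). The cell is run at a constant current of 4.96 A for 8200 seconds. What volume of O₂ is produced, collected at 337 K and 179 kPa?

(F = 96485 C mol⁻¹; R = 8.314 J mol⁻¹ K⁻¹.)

Q = I·t = 4.960 A × 8200.0 s = 40670 C.
n(e⁻) = Q/F = 40670 / 96485 = 0.4215 mol.
4 electrons are transferred per O₂ molecule, so n(O₂) = 0.4215 / 4 = 0.1054 mol.
V = nRT/P = (0.1054 × 8.314 × 337) / (179 × 10³ Pa) = 0.00165 m³ = 1.65 L.

1.65 L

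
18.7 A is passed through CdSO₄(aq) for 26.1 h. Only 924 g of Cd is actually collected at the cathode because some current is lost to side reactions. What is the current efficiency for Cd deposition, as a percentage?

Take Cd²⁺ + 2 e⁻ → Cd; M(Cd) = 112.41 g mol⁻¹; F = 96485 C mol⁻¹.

90.3 %

Q = I·t = 18.70 × 93960 = 1757000 C; n(e⁻) = 1757000/96485 = 18.21 mol.
Theoretical n(Cd) = n(e⁻)/2 = 9.105 mol, i.e. m_theo = 9.105 × 112.41 = 1024 g.
Efficiency = m_actual / m_theo = 924 / 1024 = 90.3 %.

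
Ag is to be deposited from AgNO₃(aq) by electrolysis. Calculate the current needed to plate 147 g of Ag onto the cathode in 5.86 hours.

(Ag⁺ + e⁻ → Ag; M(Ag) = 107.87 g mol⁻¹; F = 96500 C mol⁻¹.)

n(Ag) = 147 / 107.87 = 1.363 mol.
n(e⁻) = 1 × 1.363 = 1.363 mol.
Q = n(e⁻)·F = 1.363 × 96500 = 131500 C.
I = Q/t = 131500 / 21096 s = 6.23 A.

6.23 A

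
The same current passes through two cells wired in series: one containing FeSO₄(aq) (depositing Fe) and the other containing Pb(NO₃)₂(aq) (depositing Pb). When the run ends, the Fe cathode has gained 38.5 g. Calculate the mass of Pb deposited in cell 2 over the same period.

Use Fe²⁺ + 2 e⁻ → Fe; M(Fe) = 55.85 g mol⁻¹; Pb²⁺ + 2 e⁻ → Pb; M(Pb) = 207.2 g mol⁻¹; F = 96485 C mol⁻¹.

n(Fe) = 38.5 / 55.85 = 0.6893 mol.
Since Fe²⁺ + 2 e⁻ → Fe, n(e⁻) passed = 2 × 0.6893 = 1.379 mol.
Cells in series carry the same charge, so the same 1.379 mol of electrons passes through cell 2.
Pb²⁺ + 2 e⁻ → Pb, so n(Pb) = 1.379 / 2 = 0.6893 mol.
m(Pb) = 0.6893 × 207.2 = 143 g.

143 g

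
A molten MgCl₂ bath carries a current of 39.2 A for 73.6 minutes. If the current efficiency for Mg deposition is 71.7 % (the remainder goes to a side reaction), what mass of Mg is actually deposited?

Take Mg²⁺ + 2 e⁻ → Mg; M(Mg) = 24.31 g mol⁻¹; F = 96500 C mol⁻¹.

15.6 g

Q = I·t = 39.20 × 4416.0 = 173100 C.
n(e⁻) = 173100/96500 = 1.794 mol; theoretically n(Mg) = 1.794/2 = 0.8969 mol, m_theo = 21.80 g.
At 71.7 % efficiency, m_actual = 0.717 × 21.80 = 15.6 g.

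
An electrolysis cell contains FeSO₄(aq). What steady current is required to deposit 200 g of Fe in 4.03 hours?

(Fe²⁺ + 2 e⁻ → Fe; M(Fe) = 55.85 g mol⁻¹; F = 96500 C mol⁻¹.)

47.6 A

n(Fe) = 200 / 55.85 = 3.581 mol.
n(e⁻) = 2 × 3.581 = 7.162 mol.
Q = n(e⁻)·F = 7.162 × 96500 = 691100 C.
I = Q/t = 691100 / 14508 s = 47.6 A.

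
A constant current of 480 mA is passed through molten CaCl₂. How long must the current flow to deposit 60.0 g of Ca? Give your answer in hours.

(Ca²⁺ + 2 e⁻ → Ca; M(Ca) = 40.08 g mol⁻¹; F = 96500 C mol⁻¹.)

n(Ca) = m/M = 60.0 / 40.08 = 1.497 mol.
Each Ca atom requires 2 electrons, so n(e⁻) = 2 × 1.497 = 2.994 mol.
Q = n(e⁻)·F = 2.994 × 96500 = 288900 C.
t = Q/I = 288900 / 0.4800 A = 601900 s = 167 h.

167 h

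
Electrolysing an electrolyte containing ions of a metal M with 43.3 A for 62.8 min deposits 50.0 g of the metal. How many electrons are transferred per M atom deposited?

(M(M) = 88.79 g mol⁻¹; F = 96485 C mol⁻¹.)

3

Q = I·t = 43.30 A × 3768.0 s = 163200 C, so n(e⁻) = 163200/96485 = 1.691 mol.
n(M) deposited = 50.0 / 88.79 = 0.5631 mol.
Electrons per atom = n(e⁻)/n(M) = 1.691 / 0.5631 = 3.00 ≈ 3, so the ion is M³⁺.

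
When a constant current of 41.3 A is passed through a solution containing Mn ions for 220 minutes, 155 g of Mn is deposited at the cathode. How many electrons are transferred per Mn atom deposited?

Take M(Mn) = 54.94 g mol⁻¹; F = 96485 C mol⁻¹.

Q = I·t = 41.30 A × 13200 s = 545200 C, so n(e⁻) = 545200/96485 = 5.650 mol.
n(Mn) deposited = 155 / 54.94 = 2.821 mol.
Electrons per atom = n(e⁻)/n(Mn) = 5.650 / 2.821 = 2.00 ≈ 2, so the ion is Mn²⁺.

2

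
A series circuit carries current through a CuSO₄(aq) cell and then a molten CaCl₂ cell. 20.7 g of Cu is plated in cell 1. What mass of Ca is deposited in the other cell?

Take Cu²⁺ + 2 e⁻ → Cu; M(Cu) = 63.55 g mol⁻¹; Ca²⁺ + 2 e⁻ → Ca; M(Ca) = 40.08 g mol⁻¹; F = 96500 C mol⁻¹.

n(Cu) = 20.7 / 63.55 = 0.3257 mol.
Since Cu²⁺ + 2 e⁻ → Cu, n(e⁻) passed = 2 × 0.3257 = 0.6515 mol.
Cells in series carry the same charge, so the same 0.6515 mol of electrons passes through cell 2.
Ca²⁺ + 2 e⁻ → Ca, so n(Ca) = 0.6515 / 2 = 0.3257 mol.
m(Ca) = 0.3257 × 40.08 = 13.1 g.

13.1 g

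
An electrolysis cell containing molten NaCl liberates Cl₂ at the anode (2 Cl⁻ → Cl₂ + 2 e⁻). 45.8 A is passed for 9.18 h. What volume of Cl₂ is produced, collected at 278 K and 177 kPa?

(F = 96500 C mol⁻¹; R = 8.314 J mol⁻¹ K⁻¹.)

Q = I·t = 45.80 A × 33048 s = 1514000 C.
n(e⁻) = Q/F = 1514000 / 96500 = 15.68 mol.
2 electrons are transferred per Cl₂ molecule, so n(Cl₂) = 15.68 / 2 = 7.842 mol.
V = nRT/P = (7.842 × 8.314 × 278) / (177 × 10³ Pa) = 0.102 m³ = 102 L.

102 L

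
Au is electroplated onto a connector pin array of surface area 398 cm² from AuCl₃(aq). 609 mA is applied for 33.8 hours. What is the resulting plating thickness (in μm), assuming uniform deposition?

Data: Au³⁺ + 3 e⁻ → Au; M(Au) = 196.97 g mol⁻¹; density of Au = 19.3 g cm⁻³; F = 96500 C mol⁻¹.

Q = I·t = 0.6090 × 121680 = 74100 C; n(e⁻) = 0.7679 mol.
n(Au) = n(e⁻)/3 = 0.2560 mol, so m = 0.2560 × 196.97 = 50.42 g.
Volume = m/ρ = 50.42 / 19.3 = 2.612 cm³.
Thickness = V/A = 2.612 / 398 = 0.00656 cm = 65.6 μm.

65.6 μm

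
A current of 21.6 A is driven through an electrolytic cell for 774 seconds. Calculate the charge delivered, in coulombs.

16700 C

Q = I·t = 21.60 A × 774.00 s = 16700 C.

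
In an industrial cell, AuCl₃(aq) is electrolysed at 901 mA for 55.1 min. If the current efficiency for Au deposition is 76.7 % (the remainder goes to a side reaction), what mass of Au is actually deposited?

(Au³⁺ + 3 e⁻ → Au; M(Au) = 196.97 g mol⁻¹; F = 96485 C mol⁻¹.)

1.55 g

Q = I·t = 0.9010 × 3306.0 = 2979 C.
n(e⁻) = 2979/96485 = 0.03087 mol; theoretically n(Au) = 0.03087/3 = 0.01029 mol, m_theo = 2.027 g.
At 76.7 % efficiency, m_actual = 0.767 × 2.027 = 1.55 g.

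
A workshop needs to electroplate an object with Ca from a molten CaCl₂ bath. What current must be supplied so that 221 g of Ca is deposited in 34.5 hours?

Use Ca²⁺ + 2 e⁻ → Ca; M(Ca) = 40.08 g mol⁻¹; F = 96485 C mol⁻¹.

8.57 A

n(Ca) = 221 / 40.08 = 5.514 mol.
n(e⁻) = 2 × 5.514 = 11.03 mol.
Q = n(e⁻)·F = 11.03 × 96485 = 1064000 C.
I = Q/t = 1064000 / 124200 s = 8.57 A.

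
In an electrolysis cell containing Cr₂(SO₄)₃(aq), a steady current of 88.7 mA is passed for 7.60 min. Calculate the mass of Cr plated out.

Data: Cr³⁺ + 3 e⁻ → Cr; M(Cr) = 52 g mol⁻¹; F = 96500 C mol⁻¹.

0.00727 g

Q = I·t = 0.08870 A × 456.00 s = 40.45 C.
n(e⁻) = Q/F = 40.45 / 96500 = 0.0004191 mol.
Cr³⁺ + 3 e⁻ → Cr, so n(Cr) = n(e⁻)/3 = 0.0001397 mol.
m = n·M = 0.0001397 × 52 = 0.00727 g.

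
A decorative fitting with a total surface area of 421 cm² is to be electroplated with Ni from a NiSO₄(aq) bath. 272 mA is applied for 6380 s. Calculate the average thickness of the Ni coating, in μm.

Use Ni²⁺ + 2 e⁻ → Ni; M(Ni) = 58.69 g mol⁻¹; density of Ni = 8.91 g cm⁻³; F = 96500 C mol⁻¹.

1.41 μm

Q = I·t = 0.2720 × 6380.0 = 1735 C; n(e⁻) = 0.01798 mol.
n(Ni) = n(e⁻)/2 = 0.008992 mol, so m = 0.008992 × 58.69 = 0.5277 g.
Volume = m/ρ = 0.5277 / 8.91 = 0.05923 cm³.
Thickness = V/A = 0.05923 / 421 = 1.41 × 10⁻⁴ cm = 1.41 μm.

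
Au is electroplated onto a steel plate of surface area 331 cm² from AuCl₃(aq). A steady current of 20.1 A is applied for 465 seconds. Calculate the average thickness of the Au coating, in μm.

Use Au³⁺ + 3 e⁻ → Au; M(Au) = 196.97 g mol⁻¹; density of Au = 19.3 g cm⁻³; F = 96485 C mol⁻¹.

Q = I·t = 20.10 × 465.00 = 9346 C; n(e⁻) = 0.09687 mol.
n(Au) = n(e⁻)/3 = 0.03229 mol, so m = 0.03229 × 196.97 = 6.360 g.
Volume = m/ρ = 6.360 / 19.3 = 0.3295 cm³.
Thickness = V/A = 0.3295 / 331 = 9.96 × 10⁻⁴ cm = 9.96 μm.

9.96 μm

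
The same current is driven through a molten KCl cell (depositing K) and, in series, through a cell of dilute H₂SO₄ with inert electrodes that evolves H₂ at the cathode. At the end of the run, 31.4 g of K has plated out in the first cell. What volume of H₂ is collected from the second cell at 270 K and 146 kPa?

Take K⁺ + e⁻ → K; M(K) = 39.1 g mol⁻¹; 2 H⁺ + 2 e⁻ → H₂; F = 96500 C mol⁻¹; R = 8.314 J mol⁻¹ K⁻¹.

6.17 L

n(K) = 31.4 / 39.1 = 0.8031 mol, so n(e⁻) = 1 × 0.8031 = 0.8031 mol.
The cells are in series, so the same 0.8031 mol of electrons passes through the second cell.
2 H⁺ + 2 e⁻ → H₂ — 2 mol e⁻ per mol H₂, so n(H₂) = 0.8031/2 = 0.4015 mol.
V = nRT/P = (0.4015 × 8.314 × 270) / (146 × 10³) = 0.00617 m³ = 6.17 L.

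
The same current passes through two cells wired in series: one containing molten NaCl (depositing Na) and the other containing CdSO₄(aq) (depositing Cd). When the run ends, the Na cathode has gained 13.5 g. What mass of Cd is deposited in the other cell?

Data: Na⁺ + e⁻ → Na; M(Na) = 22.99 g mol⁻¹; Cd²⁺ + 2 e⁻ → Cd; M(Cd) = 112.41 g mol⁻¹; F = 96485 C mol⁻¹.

n(Na) = 13.5 / 22.99 = 0.5872 mol.
Since Na⁺ + e⁻ → Na, n(e⁻) passed = 1 × 0.5872 = 0.5872 mol.
Cells in series carry the same charge, so the same 0.5872 mol of electrons passes through cell 2.
Cd²⁺ + 2 e⁻ → Cd, so n(Cd) = 0.5872 / 2 = 0.2936 mol.
m(Cd) = 0.2936 × 112.41 = 33.0 g.

33.0 g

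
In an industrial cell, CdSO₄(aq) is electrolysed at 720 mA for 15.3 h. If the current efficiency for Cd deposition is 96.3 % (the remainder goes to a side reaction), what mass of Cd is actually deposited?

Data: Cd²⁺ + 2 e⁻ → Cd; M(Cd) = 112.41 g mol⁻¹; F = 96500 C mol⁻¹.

22.2 g

Q = I·t = 0.7200 × 55080 = 39660 C.
n(e⁻) = 39660/96500 = 0.4110 mol; theoretically n(Cd) = 0.4110/2 = 0.2055 mol, m_theo = 23.10 g.
At 96.3 % efficiency, m_actual = 0.963 × 23.10 = 22.2 g.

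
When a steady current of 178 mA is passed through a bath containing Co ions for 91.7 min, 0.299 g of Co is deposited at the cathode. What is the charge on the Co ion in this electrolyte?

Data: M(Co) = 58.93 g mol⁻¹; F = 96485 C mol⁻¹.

Q = I·t = 0.1780 A × 5502.0 s = 979.4 C, so n(e⁻) = 979.4/96485 = 0.01015 mol.
n(Co) deposited = 0.299 / 58.93 = 0.005074 mol.
Electrons per atom = n(e⁻)/n(Co) = 0.01015 / 0.005074 = 2.00 ≈ 2, so the ion is Co²⁺.

+2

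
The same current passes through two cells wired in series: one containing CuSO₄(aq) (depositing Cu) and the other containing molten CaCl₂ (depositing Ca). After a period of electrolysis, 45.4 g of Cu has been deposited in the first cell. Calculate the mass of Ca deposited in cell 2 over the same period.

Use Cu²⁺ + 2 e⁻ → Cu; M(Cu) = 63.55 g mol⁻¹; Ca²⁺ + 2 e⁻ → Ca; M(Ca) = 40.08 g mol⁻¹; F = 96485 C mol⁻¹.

n(Cu) = 45.4 / 63.55 = 0.7144 mol.
Since Cu²⁺ + 2 e⁻ → Cu, n(e⁻) passed = 2 × 0.7144 = 1.429 mol.
Cells in series carry the same charge, so the same 1.429 mol of electrons passes through cell 2.
Ca²⁺ + 2 e⁻ → Ca, so n(Ca) = 1.429 / 2 = 0.7144 mol.
m(Ca) = 0.7144 × 40.08 = 28.6 g.

28.6 g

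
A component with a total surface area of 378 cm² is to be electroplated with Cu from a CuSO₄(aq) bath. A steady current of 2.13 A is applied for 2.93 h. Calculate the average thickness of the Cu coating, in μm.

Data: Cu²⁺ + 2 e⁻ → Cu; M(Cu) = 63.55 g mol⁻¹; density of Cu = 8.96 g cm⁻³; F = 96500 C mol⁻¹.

Q = I·t = 2.130 × 10548 = 22470 C; n(e⁻) = 0.2328 mol.
n(Cu) = n(e⁻)/2 = 0.1164 mol, so m = 0.1164 × 63.55 = 7.398 g.
Volume = m/ρ = 7.398 / 8.96 = 0.8257 cm³.
Thickness = V/A = 0.8257 / 378 = 0.00218 cm = 21.8 μm.

21.8 μm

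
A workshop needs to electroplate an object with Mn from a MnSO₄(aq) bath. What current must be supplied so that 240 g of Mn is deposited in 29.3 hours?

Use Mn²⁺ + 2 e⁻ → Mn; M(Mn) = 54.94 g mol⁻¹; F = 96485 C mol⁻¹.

n(Mn) = 240 / 54.94 = 4.368 mol.
n(e⁻) = 2 × 4.368 = 8.737 mol.
Q = n(e⁻)·F = 8.737 × 96485 = 843000 C.
I = Q/t = 843000 / 105480 s = 7.99 A.

7.99 A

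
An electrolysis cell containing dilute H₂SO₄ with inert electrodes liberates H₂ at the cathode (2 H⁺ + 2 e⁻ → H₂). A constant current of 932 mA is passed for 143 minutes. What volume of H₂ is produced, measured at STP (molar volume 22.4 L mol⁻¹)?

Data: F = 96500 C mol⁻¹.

Q = I·t = 0.9320 A × 8580.0 s = 7997 C.
n(e⁻) = Q/F = 7997 / 96500 = 0.08287 mol.
2 electrons are transferred per H₂ molecule, so n(H₂) = 0.08287 / 2 = 0.04143 mol.
V = n × V_m = 0.04143 × 22.4 = 0.928 L.

0.928 L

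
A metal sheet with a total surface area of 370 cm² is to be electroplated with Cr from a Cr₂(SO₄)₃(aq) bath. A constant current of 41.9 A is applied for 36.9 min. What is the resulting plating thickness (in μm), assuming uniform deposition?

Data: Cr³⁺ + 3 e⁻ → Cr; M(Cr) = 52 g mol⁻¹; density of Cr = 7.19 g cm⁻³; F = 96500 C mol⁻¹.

62.6 μm

Q = I·t = 41.90 × 2214.0 = 92770 C; n(e⁻) = 0.9613 mol.
n(Cr) = n(e⁻)/3 = 0.3204 mol, so m = 0.3204 × 52 = 16.66 g.
Volume = m/ρ = 16.66 / 7.19 = 2.317 cm³.
Thickness = V/A = 2.317 / 370 = 0.00626 cm = 62.6 μm.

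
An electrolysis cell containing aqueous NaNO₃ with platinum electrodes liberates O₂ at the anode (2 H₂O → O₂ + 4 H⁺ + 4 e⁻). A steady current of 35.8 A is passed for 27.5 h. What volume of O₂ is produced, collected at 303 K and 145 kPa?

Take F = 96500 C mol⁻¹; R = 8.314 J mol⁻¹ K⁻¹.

Q = I·t = 35.80 A × 99000 s = 3544000 C.
n(e⁻) = Q/F = 3544000 / 96500 = 36.73 mol.
4 electrons are transferred per O₂ molecule, so n(O₂) = 36.73 / 4 = 9.182 mol.
V = nRT/P = (9.182 × 8.314 × 303) / (145 × 10³ Pa) = 0.160 m³ = 160 L.

160 L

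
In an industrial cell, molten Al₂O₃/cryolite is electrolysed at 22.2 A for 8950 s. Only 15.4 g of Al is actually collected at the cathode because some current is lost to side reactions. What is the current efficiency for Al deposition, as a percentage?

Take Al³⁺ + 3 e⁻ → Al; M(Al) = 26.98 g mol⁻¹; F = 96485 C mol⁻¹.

Q = I·t = 22.20 × 8950.0 = 198700 C; n(e⁻) = 198700/96485 = 2.059 mol.
Theoretical n(Al) = n(e⁻)/3 = 0.6864 mol, i.e. m_theo = 0.6864 × 26.98 = 18.52 g.
Efficiency = m_actual / m_theo = 15.4 / 18.52 = 83.2 %.

83.2 %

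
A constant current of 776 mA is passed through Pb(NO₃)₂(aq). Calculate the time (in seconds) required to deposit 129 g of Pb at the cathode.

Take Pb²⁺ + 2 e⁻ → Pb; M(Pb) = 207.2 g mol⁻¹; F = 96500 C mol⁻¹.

1.55 × 10⁵ s

n(Pb) = m/M = 129 / 207.2 = 0.6226 mol.
Each Pb atom requires 2 electrons, so n(e⁻) = 2 × 0.6226 = 1.245 mol.
Q = n(e⁻)·F = 1.245 × 96500 = 120200 C.
t = Q/I = 120200 / 0.7760 A = 154800 s.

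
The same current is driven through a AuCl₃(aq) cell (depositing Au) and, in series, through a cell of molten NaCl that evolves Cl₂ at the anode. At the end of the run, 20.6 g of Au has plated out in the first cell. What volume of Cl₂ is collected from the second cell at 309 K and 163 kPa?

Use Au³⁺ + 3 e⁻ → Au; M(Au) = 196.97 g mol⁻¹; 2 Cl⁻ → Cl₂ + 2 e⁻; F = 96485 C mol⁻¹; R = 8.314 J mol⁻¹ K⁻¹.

n(Au) = 20.6 / 196.97 = 0.1046 mol, so n(e⁻) = 3 × 0.1046 = 0.3138 mol.
The cells are in series, so the same 0.3138 mol of electrons passes through the second cell.
2 Cl⁻ → Cl₂ + 2 e⁻ — 2 mol e⁻ per mol Cl₂, so n(Cl₂) = 0.3138/2 = 0.1569 mol.
V = nRT/P = (0.1569 × 8.314 × 309) / (163 × 10³) = 0.00247 m³ = 2.47 L.

2.47 L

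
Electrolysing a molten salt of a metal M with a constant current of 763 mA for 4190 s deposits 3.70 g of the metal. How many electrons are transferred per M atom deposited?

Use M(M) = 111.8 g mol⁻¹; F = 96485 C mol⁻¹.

1

Q = I·t = 0.7630 A × 4190.0 s = 3197 C, so n(e⁻) = 3197/96485 = 0.03313 mol.
n(M) deposited = 3.70 / 111.8 = 0.03309 mol.
Electrons per atom = n(e⁻)/n(M) = 0.03313 / 0.03309 = 1.00 ≈ 1, so the ion is M⁺.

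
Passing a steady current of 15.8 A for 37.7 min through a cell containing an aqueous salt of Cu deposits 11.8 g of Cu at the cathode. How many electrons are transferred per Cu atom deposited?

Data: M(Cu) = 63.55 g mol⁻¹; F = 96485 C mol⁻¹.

2

Q = I·t = 15.80 A × 2262.0 s = 35740 C, so n(e⁻) = 35740/96485 = 0.3704 mol.
n(Cu) deposited = 11.8 / 63.55 = 0.1857 mol.
Electrons per atom = n(e⁻)/n(Cu) = 0.3704 / 0.1857 = 1.99 ≈ 2, so the ion is Cu²⁺.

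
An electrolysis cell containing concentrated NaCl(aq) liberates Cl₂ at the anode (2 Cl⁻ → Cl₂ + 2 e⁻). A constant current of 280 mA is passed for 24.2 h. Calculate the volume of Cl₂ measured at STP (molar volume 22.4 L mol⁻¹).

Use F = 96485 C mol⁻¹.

Q = I·t = 0.2800 A × 87120 s = 24390 C.
n(e⁻) = Q/F = 24390 / 96485 = 0.2528 mol.
2 electrons are transferred per Cl₂ molecule, so n(Cl₂) = 0.2528 / 2 = 0.1264 mol.
V = n × V_m = 0.1264 × 22.4 = 2.83 L.

2.83 L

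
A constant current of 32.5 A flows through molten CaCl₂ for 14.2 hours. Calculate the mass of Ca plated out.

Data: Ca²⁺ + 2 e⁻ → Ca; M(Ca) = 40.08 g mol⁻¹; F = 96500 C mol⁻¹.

345 g

Q = I·t = 32.50 A × 51120 s = 1661000 C.
n(e⁻) = Q/F = 1661000 / 96500 = 17.22 mol.
Ca²⁺ + 2 e⁻ → Ca, so n(Ca) = n(e⁻)/2 = 8.608 mol.
m = n·M = 8.608 × 40.08 = 345 g.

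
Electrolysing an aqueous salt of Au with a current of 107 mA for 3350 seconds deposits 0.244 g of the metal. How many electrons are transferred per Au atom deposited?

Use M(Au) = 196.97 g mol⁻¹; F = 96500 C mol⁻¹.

Q = I·t = 0.1070 A × 3350.0 s = 358.4 C, so n(e⁻) = 358.4/96500 = 0.003715 mol.
n(Au) deposited = 0.244 / 196.97 = 0.001239 mol.
Electrons per atom = n(e⁻)/n(Au) = 0.003715 / 0.001239 = 3.00 ≈ 3, so the ion is Au³⁺.

3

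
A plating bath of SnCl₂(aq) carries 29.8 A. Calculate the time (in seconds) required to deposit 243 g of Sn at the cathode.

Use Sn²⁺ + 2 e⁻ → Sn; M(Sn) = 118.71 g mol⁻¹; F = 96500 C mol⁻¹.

n(Sn) = m/M = 243 / 118.71 = 2.047 mol.
Each Sn atom requires 2 electrons, so n(e⁻) = 2 × 2.047 = 4.094 mol.
Q = n(e⁻)·F = 4.094 × 96500 = 395100 C.
t = Q/I = 395100 / 29.80 A = 13260 s.

13300 s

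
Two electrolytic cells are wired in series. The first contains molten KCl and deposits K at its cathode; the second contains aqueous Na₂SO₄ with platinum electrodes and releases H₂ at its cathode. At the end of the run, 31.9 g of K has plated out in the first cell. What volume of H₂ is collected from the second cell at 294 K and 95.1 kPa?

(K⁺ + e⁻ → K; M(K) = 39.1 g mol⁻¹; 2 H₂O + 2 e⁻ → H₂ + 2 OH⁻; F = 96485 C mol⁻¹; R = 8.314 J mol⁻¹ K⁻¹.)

10.5 L

n(K) = 31.9 / 39.1 = 0.8159 mol, so n(e⁻) = 1 × 0.8159 = 0.8159 mol.
The cells are in series, so the same 0.8159 mol of electrons passes through the second cell.
2 H₂O + 2 e⁻ → H₂ + 2 OH⁻ — 2 mol e⁻ per mol H₂, so n(H₂) = 0.8159/2 = 0.4079 mol.
V = nRT/P = (0.4079 × 8.314 × 294) / (95.1 × 10³) = 0.0105 m³ = 10.5 L.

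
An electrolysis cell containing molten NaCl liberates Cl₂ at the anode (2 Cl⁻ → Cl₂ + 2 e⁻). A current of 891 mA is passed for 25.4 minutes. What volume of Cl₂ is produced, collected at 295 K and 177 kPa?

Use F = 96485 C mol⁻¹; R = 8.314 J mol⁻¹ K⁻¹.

0.0975 L

Q = I·t = 0.8910 A × 1524.0 s = 1358 C.
n(e⁻) = Q/F = 1358 / 96485 = 0.01407 mol.
2 electrons are transferred per Cl₂ molecule, so n(Cl₂) = 0.01407 / 2 = 0.007037 mol.
V = nRT/P = (0.007037 × 8.314 × 295) / (177 × 10³ Pa) = 9.75 × 10⁻⁵ m³ = 0.0975 L.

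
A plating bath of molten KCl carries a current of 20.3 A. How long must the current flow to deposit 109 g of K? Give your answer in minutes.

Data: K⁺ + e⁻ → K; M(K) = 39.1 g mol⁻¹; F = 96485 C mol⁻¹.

n(K) = m/M = 109 / 39.1 = 2.788 mol.
Each K atom requires 1 electron, so n(e⁻) = 1 × 2.788 = 2.788 mol.
Q = n(e⁻)·F = 2.788 × 96485 = 269000 C.
t = Q/I = 269000 / 20.30 A = 13250 s = 221 min.

221 min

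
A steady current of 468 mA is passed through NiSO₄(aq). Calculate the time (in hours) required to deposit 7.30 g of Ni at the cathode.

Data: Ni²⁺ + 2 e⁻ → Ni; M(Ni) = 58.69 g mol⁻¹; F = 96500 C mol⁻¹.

n(Ni) = m/M = 7.30 / 58.69 = 0.1244 mol.
Each Ni atom requires 2 electrons, so n(e⁻) = 2 × 0.1244 = 0.2488 mol.
Q = n(e⁻)·F = 0.2488 × 96500 = 24010 C.
t = Q/I = 24010 / 0.4680 A = 51290 s = 14.2 h.

14.2 h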